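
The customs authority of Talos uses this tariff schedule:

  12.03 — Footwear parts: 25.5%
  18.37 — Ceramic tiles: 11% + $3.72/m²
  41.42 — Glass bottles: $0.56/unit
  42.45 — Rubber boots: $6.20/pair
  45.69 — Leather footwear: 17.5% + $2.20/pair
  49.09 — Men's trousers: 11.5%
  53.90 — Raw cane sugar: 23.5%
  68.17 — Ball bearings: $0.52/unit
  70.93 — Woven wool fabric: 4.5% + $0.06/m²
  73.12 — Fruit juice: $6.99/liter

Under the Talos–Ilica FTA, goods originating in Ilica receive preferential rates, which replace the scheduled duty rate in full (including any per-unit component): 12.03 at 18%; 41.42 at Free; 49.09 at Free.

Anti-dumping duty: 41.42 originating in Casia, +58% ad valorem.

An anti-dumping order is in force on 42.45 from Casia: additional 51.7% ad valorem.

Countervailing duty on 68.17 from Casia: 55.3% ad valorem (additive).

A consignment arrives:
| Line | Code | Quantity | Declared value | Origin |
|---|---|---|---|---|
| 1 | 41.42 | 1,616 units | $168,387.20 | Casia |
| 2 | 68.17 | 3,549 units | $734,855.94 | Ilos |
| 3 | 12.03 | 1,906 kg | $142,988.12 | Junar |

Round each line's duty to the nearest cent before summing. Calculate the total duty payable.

$136,876.99

Line 1 (41.42, Casia, 1,616 units, $168,387.20):
Base rate for 41.42 is $0.56/unit.
41.42 has an FTA preferential rate, but origin Casia is not Ilica; base rate stands.
Additional duty on 41.42 from Casia: +58% ad valorem. Applied ad valorem rate = 58%.
Duty = $168,387.20 × 58% + 1,616 × $0.56 = $98,569.54.
Line 2 (68.17, Ilos, 3,549 units, $734,855.94):
Base rate for 68.17 is $0.52/unit.
The additional-duty order on 68.17 targets Casia, not Ilos; it does not apply.
Duty = 3,549 × $0.52 = $1,845.48.
Line 3 (12.03, Junar, 1,906 kg, $142,988.12):
Base rate for 12.03 is 25.5%.
12.03 has an FTA preferential rate, but origin Junar is not Ilica; base rate stands.
Duty = $142,988.12 × 25.5% = $36,461.97.
Total = $98,569.54 + $1,845.48 + $36,461.97 = $136,876.99.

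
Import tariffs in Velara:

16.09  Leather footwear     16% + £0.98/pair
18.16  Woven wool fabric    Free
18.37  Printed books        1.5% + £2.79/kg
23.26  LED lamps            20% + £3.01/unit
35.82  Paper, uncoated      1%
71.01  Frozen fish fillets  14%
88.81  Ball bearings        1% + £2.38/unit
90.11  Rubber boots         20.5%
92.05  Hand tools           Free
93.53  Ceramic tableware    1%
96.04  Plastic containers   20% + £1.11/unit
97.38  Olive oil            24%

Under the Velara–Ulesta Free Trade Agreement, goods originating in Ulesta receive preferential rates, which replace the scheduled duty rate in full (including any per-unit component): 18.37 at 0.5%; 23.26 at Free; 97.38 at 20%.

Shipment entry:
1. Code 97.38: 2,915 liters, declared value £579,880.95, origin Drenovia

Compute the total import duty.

£139,171.43

Line 1 (97.38, Drenovia, 2,915 liters, £579,880.95):
Base rate for 97.38 is 24%.
97.38 has an FTA preferential rate, but origin Drenovia is not Ulesta; base rate stands.
Duty = £579,880.95 × 24% = £139,171.43.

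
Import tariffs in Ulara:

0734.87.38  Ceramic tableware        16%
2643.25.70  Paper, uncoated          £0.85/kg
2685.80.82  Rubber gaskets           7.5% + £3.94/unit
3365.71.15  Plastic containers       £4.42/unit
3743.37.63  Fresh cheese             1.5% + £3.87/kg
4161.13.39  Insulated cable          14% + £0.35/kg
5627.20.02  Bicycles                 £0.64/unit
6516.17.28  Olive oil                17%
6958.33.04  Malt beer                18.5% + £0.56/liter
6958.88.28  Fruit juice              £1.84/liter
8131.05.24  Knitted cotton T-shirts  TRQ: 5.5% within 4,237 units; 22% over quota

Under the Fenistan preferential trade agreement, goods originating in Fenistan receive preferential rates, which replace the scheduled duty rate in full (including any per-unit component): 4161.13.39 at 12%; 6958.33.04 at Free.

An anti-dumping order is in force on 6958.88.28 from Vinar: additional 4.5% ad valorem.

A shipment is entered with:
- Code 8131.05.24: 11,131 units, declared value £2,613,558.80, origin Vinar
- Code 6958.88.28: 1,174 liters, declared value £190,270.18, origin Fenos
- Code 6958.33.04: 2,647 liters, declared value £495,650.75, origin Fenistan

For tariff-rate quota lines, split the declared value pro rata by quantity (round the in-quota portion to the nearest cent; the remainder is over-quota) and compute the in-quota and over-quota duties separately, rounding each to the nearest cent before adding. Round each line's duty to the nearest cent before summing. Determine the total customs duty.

Line 1 (8131.05.24, Vinar, 11,131 units, £2,613,558.80):
Code 8131.05.24 is under a tariff-rate quota (threshold 4,237 units). In-quota: 4,237 units at 5.5%; over-quota: 6,894 units at 22%.
Pro-rata value split: in-quota = £2,613,558.80 × 4,237/11,131 = £994,847.60; over-quota = £2,613,558.80 − £994,847.60 = £1,618,711.20.
In-quota duty = £994,847.60 × 5.5% = £54,716.62. Over-quota duty = £1,618,711.20 × 22% = £356,116.46.
Line duty = £54,716.62 + £356,116.46 = £410,833.08.
Line 2 (6958.88.28, Fenos, 1,174 liters, £190,270.18):
Base rate for 6958.88.28 is £1.84/liter.
The additional-duty order on 6958.88.28 targets Vinar, not Fenos; it does not apply.
Duty = 1,174 × £1.84 = £2,160.16.
Line 3 (6958.33.04, Fenistan, 2,647 liters, £495,650.75):
Base rate for 6958.33.04 is 18.5% + £0.56/liter.
Origin Fenistan qualifies under the Ulara–Fenistan agreement and 6958.33.04 is covered: preferential rate Free applies instead.
Duty = £495,650.75 × 0% = £0.00.
Total = £410,833.08 + £2,160.16 + £0.00 = £412,993.24.

£412,993.24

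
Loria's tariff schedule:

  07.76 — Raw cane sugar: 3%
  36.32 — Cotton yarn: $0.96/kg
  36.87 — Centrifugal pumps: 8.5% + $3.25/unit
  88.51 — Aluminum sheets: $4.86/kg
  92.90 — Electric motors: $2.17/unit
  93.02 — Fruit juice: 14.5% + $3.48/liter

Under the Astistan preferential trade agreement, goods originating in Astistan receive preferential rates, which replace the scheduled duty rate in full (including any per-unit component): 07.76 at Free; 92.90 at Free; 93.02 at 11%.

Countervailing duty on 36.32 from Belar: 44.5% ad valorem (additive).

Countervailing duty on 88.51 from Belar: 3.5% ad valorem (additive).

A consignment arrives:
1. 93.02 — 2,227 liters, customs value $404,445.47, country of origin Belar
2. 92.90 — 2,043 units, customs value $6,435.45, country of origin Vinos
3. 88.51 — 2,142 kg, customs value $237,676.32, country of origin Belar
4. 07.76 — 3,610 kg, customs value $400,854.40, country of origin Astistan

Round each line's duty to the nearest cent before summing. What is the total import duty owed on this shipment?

$89,556.65

Line 1 (93.02, Belar, 2,227 liters, $404,445.47):
Base rate for 93.02 is 14.5% + $3.48/liter.
93.02 has an FTA preferential rate, but origin Belar is not Astistan; base rate stands.
Duty = $404,445.47 × 14.5% + 2,227 × $3.48 = $66,394.55.
Line 2 (92.90, Vinos, 2,043 units, $6,435.45):
Base rate for 92.90 is $2.17/unit.
92.90 has an FTA preferential rate, but origin Vinos is not Astistan; base rate stands.
Duty = 2,043 × $2.17 = $4,433.31.
Line 3 (88.51, Belar, 2,142 kg, $237,676.32):
Base rate for 88.51 is $4.86/kg.
Additional duty on 88.51 from Belar: +3.5% ad valorem. Applied ad valorem rate = 3.5%.
Duty = $237,676.32 × 3.5% + 2,142 × $4.86 = $18,728.79.
Line 4 (07.76, Astistan, 3,610 kg, $400,854.40):
Base rate for 07.76 is 3%.
Origin Astistan qualifies under the Loria–Astistan agreement and 07.76 is covered: preferential rate Free applies instead.
Duty = $400,854.40 × 0% = $0.00.
Total = $66,394.55 + $4,433.31 + $18,728.79 + $0.00 = $89,556.65.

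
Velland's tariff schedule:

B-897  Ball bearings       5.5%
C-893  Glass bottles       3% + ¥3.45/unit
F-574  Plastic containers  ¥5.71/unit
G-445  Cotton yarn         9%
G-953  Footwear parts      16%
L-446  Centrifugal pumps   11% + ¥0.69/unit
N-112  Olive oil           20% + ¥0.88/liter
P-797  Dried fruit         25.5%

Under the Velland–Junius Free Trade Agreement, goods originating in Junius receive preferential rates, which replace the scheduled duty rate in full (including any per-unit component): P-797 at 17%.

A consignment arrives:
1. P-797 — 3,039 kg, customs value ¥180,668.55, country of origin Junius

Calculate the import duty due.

Line 1 (P-797, Junius, 3,039 kg, ¥180,668.55):
Base rate for P-797 is 25.5%.
Origin Junius qualifies under the Velland–Junius agreement and P-797 is covered: preferential rate 17% applies instead.
Duty = ¥180,668.55 × 17% = ¥30,713.65.

¥30,713.65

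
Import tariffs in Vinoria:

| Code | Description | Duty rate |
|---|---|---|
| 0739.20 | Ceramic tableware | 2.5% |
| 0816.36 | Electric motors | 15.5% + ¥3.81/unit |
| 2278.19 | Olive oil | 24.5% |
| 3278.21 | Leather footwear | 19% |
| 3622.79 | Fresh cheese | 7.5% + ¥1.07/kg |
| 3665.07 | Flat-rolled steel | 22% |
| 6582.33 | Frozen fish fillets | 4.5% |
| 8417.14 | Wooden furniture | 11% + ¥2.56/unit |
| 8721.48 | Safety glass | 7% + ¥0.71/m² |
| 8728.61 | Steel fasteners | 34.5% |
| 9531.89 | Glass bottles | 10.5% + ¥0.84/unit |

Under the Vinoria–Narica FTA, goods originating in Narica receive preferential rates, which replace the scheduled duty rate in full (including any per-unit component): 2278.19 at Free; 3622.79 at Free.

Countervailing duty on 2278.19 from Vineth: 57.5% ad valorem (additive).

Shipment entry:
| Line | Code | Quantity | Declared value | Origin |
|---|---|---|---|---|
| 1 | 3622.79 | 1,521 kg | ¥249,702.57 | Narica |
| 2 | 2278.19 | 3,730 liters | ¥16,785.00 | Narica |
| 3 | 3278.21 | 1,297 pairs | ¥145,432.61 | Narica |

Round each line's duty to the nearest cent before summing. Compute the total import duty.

Line 1 (3622.79, Narica, 1,521 kg, ¥249,702.57):
Base rate for 3622.79 is 7.5% + ¥1.07/kg.
Origin Narica qualifies under the Vinoria–Narica agreement and 3622.79 is covered: preferential rate Free applies instead.
Duty = ¥249,702.57 × 0% = ¥0.00.
Line 2 (2278.19, Narica, 3,730 liters, ¥16,785.00):
Base rate for 2278.19 is 24.5%.
Origin Narica qualifies under the Vinoria–Narica agreement and 2278.19 is covered: preferential rate Free applies instead.
The additional-duty order on 2278.19 targets Vineth, not Narica; it does not apply.
Duty = ¥16,785.00 × 0% = ¥0.00.
Line 3 (3278.21, Narica, 1,297 pairs, ¥145,432.61):
Base rate for 3278.21 is 19%.
Origin Narica is the FTA partner but 3278.21 is not on the preference list; base rate stands.
Duty = ¥145,432.61 × 19% = ¥27,632.20.
Total = ¥0.00 + ¥0.00 + ¥27,632.20 = ¥27,632.20.

¥27,632.20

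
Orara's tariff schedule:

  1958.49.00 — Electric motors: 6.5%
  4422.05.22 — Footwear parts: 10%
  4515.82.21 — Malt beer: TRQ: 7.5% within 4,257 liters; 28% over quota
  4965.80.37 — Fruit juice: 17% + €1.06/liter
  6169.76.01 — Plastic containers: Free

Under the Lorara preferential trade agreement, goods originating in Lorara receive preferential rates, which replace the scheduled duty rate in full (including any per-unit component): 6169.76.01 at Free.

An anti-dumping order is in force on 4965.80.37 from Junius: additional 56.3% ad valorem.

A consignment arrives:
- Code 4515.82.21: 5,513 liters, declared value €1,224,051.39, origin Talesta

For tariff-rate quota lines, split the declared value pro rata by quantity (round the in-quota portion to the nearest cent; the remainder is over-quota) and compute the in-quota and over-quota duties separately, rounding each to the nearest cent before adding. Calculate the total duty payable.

€148,972.14

Line 1 (4515.82.21, Talesta, 5,513 liters, €1,224,051.39):
Code 4515.82.21 is under a tariff-rate quota (threshold 4,257 liters). In-quota: 4,257 liters at 7.5%; over-quota: 1,256 liters at 28%.
Pro-rata value split: in-quota = €1,224,051.39 × 4,257/5,513 = €945,181.71; over-quota = €1,224,051.39 − €945,181.71 = €278,869.68.
In-quota duty = €945,181.71 × 7.5% = €70,888.63. Over-quota duty = €278,869.68 × 28% = €78,083.51.
Line duty = €70,888.63 + €78,083.51 = €148,972.14.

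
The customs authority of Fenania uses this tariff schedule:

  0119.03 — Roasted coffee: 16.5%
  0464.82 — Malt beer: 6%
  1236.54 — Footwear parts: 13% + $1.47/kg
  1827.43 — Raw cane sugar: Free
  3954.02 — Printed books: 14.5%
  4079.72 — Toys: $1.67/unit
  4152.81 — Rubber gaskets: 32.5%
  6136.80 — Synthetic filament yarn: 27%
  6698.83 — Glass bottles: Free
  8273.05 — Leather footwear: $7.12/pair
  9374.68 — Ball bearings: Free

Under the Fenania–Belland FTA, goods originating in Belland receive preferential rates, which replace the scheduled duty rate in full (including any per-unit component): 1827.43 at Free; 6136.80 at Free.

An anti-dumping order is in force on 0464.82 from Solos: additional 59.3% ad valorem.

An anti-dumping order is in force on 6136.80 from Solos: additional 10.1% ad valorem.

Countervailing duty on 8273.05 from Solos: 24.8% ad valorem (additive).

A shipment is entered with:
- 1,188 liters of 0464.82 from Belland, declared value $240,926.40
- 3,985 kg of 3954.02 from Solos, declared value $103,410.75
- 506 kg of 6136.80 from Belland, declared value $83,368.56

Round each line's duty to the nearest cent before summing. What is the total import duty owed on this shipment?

Line 1 (0464.82, Belland, 1,188 liters, $240,926.40):
Base rate for 0464.82 is 6%.
Origin Belland is the FTA partner but 0464.82 is not on the preference list; base rate stands.
The additional-duty order on 0464.82 targets Solos, not Belland; it does not apply.
Duty = $240,926.40 × 6% = $14,455.58.
Line 2 (3954.02, Solos, 3,985 kg, $103,410.75):
Base rate for 3954.02 is 14.5%.
Duty = $103,410.75 × 14.5% = $14,994.56.
Line 3 (6136.80, Belland, 506 kg, $83,368.56):
Base rate for 6136.80 is 27%.
Origin Belland qualifies under the Fenania–Belland agreement and 6136.80 is covered: preferential rate Free applies instead.
The additional-duty order on 6136.80 targets Solos, not Belland; it does not apply.
Duty = $83,368.56 × 0% = $0.00.
Total = $14,455.58 + $14,994.56 + $0.00 = $29,450.14.

$29,450.14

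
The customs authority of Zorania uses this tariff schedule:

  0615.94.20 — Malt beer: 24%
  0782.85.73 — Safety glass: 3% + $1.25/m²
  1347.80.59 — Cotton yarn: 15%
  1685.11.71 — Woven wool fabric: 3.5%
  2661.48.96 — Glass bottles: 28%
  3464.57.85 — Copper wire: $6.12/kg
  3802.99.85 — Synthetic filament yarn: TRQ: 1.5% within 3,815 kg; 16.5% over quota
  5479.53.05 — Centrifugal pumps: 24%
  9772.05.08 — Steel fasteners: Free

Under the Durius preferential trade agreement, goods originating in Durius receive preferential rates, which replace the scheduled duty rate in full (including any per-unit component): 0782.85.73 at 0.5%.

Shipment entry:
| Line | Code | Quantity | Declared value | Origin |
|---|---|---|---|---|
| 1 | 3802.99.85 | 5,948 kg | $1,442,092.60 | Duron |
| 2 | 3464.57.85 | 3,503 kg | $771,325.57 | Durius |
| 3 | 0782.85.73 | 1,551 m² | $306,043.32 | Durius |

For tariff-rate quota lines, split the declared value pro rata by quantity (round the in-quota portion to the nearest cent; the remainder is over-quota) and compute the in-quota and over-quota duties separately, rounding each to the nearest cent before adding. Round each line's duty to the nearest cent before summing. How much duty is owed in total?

Line 1 (3802.99.85, Duron, 5,948 kg, $1,442,092.60):
Code 3802.99.85 is under a tariff-rate quota (threshold 3,815 kg). In-quota: 3,815 kg at 1.5%; over-quota: 2,133 kg at 16.5%.
Pro-rata value split: in-quota = $1,442,092.60 × 3,815/5,948 = $924,946.75; over-quota = $1,442,092.60 − $924,946.75 = $517,145.85.
In-quota duty = $924,946.75 × 1.5% = $13,874.20. Over-quota duty = $517,145.85 × 16.5% = $85,329.07.
Line duty = $13,874.20 + $85,329.07 = $99,203.27.
Line 2 (3464.57.85, Durius, 3,503 kg, $771,325.57):
Base rate for 3464.57.85 is $6.12/kg.
Origin Durius is the FTA partner but 3464.57.85 is not on the preference list; base rate stands.
Duty = 3,503 × $6.12 = $21,438.36.
Line 3 (0782.85.73, Durius, 1,551 m², $306,043.32):
Base rate for 0782.85.73 is 3% + $1.25/m².
Origin Durius qualifies under the Zorania–Durius agreement and 0782.85.73 is covered: preferential rate 0.5% applies instead.
Duty = $306,043.32 × 0.5% = $1,530.22.
Total = $99,203.27 + $21,438.36 + $1,530.22 = $122,171.85.

$122,171.85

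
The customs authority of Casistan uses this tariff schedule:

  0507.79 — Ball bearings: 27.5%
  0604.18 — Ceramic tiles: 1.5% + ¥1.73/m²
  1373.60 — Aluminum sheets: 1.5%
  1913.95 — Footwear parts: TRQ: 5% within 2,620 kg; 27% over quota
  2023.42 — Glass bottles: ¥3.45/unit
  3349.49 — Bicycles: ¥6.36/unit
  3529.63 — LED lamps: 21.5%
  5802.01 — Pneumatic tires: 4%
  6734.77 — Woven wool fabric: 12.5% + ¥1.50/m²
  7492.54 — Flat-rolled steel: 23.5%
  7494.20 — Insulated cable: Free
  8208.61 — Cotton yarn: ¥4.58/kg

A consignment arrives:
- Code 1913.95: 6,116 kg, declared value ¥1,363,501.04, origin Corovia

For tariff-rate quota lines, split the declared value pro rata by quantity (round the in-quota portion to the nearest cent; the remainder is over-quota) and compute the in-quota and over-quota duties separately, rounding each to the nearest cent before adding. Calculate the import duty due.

¥239,642.66

Line 1 (1913.95, Corovia, 6,116 kg, ¥1,363,501.04):
Code 1913.95 is under a tariff-rate quota (threshold 2,620 kg). In-quota: 2,620 kg at 5%; over-quota: 3,496 kg at 27%.
Pro-rata value split: in-quota = ¥1,363,501.04 × 2,620/6,116 = ¥584,102.80; over-quota = ¥1,363,501.04 − ¥584,102.80 = ¥779,398.24.
In-quota duty = ¥584,102.80 × 5% = ¥29,205.14. Over-quota duty = ¥779,398.24 × 27% = ¥210,437.52.
Line duty = ¥29,205.14 + ¥210,437.52 = ¥239,642.66.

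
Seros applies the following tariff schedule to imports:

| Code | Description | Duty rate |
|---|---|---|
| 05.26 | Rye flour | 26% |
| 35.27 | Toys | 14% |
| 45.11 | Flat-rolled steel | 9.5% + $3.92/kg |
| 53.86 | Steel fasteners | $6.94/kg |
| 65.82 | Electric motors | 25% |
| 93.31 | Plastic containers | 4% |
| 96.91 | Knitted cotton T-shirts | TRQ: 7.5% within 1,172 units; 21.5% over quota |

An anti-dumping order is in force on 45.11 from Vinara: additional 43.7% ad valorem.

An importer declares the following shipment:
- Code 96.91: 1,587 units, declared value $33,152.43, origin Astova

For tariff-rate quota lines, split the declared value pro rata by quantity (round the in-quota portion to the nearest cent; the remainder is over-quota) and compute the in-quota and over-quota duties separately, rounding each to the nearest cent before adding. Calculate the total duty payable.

Line 1 (96.91, Astova, 1,587 units, $33,152.43):
Code 96.91 is under a tariff-rate quota (threshold 1,172 units). In-quota: 1,172 units at 7.5%; over-quota: 415 units at 21.5%.
Pro-rata value split: in-quota = $33,152.43 × 1,172/1,587 = $24,483.08; over-quota = $33,152.43 − $24,483.08 = $8,669.35.
In-quota duty = $24,483.08 × 7.5% = $1,836.23. Over-quota duty = $8,669.35 × 21.5% = $1,863.91.
Line duty = $1,836.23 + $1,863.91 = $3,700.14.

$3,700.14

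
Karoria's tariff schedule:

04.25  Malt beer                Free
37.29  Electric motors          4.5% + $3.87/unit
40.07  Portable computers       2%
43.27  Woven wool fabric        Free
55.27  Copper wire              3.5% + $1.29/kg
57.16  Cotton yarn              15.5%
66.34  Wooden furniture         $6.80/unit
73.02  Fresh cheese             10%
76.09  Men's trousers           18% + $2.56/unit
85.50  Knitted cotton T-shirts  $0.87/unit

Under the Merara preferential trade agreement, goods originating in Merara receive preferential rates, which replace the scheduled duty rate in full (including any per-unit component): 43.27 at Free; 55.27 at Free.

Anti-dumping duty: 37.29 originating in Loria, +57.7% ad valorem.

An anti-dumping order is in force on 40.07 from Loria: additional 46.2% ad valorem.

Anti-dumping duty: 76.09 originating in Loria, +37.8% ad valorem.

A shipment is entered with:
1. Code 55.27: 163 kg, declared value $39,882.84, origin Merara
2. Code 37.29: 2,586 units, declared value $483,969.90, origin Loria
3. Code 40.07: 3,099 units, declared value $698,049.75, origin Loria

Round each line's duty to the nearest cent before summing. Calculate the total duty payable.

Line 1 (55.27, Merara, 163 kg, $39,882.84):
Base rate for 55.27 is 3.5% + $1.29/kg.
Origin Merara qualifies under the Karoria–Merara agreement and 55.27 is covered: preferential rate Free applies instead.
Duty = $39,882.84 × 0% = $0.00.
Line 2 (37.29, Loria, 2,586 units, $483,969.90):
Base rate for 37.29 is 4.5% + $3.87/unit.
Additional duty on 37.29 from Loria: +57.7%. Applied ad valorem rate: 4.5% + 57.7% = 62.2%.
Duty = $483,969.90 × 62.2% + 2,586 × $3.87 = $311,037.10.
Line 3 (40.07, Loria, 3,099 units, $698,049.75):
Base rate for 40.07 is 2%.
Additional duty on 40.07 from Loria: +46.2%. Applied ad valorem rate: 2% + 46.2% = 48.2%.
Duty = $698,049.75 × 48.2% = $336,459.98.
Total = $0.00 + $311,037.10 + $336,459.98 = $647,497.08.

$647,497.08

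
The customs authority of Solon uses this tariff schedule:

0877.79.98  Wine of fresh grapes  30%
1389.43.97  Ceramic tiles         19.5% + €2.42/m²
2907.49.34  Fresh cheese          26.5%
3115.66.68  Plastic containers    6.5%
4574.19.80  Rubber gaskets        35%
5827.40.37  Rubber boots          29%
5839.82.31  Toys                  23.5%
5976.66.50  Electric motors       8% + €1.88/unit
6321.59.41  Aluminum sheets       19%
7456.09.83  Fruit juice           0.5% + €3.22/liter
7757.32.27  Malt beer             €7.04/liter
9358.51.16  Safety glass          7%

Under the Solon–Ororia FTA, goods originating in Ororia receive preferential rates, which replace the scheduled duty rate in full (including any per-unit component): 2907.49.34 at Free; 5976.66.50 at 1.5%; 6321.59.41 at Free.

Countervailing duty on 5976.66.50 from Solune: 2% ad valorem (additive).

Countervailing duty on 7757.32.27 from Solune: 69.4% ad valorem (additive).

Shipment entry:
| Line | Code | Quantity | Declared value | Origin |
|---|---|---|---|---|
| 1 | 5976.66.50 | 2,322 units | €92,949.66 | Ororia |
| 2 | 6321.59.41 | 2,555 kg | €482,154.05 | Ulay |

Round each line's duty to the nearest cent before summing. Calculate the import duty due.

€93,003.51

Line 1 (5976.66.50, Ororia, 2,322 units, €92,949.66):
Base rate for 5976.66.50 is 8% + €1.88/unit.
Origin Ororia qualifies under the Solon–Ororia agreement and 5976.66.50 is covered: preferential rate 1.5% applies instead.
The additional-duty order on 5976.66.50 targets Solune, not Ororia; it does not apply.
Duty = €92,949.66 × 1.5% = €1,394.24.
Line 2 (6321.59.41, Ulay, 2,555 kg, €482,154.05):
Base rate for 6321.59.41 is 19%.
6321.59.41 has an FTA preferential rate, but origin Ulay is not Ororia; base rate stands.
Duty = €482,154.05 × 19% = €91,609.27.
Total = €1,394.24 + €91,609.27 = €93,003.51.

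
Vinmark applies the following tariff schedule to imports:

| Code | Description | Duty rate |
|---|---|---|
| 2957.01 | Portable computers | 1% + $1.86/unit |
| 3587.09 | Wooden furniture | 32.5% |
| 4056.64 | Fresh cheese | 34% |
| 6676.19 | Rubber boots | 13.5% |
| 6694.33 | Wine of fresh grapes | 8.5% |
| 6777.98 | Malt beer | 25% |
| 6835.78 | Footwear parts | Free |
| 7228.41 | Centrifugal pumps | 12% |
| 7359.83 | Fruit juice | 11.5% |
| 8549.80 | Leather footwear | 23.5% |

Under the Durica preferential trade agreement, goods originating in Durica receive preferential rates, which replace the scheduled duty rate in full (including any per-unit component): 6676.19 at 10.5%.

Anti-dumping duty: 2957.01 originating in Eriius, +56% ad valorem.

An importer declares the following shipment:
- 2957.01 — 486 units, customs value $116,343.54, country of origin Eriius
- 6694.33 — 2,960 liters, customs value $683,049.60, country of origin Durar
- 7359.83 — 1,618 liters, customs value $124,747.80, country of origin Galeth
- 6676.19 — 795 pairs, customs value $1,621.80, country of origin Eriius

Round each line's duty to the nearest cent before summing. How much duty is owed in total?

$139,843.94

Line 1 (2957.01, Eriius, 486 units, $116,343.54):
Base rate for 2957.01 is 1% + $1.86/unit.
Additional duty on 2957.01 from Eriius: +56%. Applied ad valorem rate: 1% + 56% = 57%.
Duty = $116,343.54 × 57% + 486 × $1.86 = $67,219.78.
Line 2 (6694.33, Durar, 2,960 liters, $683,049.60):
Base rate for 6694.33 is 8.5%.
Duty = $683,049.60 × 8.5% = $58,059.22.
Line 3 (7359.83, Galeth, 1,618 liters, $124,747.80):
Base rate for 7359.83 is 11.5%.
Duty = $124,747.80 × 11.5% = $14,346.00.
Line 4 (6676.19, Eriius, 795 pairs, $1,621.80):
Base rate for 6676.19 is 13.5%.
6676.19 has an FTA preferential rate, but origin Eriius is not Durica; base rate stands.
Duty = $1,621.80 × 13.5% = $218.94.
Total = $67,219.78 + $58,059.22 + $14,346.00 + $218.94 = $139,843.94.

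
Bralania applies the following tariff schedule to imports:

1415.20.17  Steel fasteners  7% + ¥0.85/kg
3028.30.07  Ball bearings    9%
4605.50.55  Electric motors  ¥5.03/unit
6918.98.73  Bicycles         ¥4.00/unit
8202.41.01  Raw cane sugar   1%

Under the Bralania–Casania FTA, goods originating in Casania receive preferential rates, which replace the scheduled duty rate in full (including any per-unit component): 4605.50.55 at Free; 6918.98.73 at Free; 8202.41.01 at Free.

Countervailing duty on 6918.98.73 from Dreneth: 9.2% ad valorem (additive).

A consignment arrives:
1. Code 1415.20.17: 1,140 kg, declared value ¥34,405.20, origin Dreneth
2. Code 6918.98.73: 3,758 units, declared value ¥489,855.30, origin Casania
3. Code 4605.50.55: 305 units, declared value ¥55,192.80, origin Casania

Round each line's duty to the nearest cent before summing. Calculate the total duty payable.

¥3,377.36

Line 1 (1415.20.17, Dreneth, 1,140 kg, ¥34,405.20):
Base rate for 1415.20.17 is 7% + ¥0.85/kg.
Duty = ¥34,405.20 × 7% + 1,140 × ¥0.85 = ¥3,377.36.
Line 2 (6918.98.73, Casania, 3,758 units, ¥489,855.30):
Base rate for 6918.98.73 is ¥4.00/unit.
Origin Casania qualifies under the Bralania–Casania agreement and 6918.98.73 is covered: preferential rate Free applies instead.
The additional-duty order on 6918.98.73 targets Dreneth, not Casania; it does not apply.
Duty = ¥489,855.30 × 0% = ¥0.00.
Line 3 (4605.50.55, Casania, 305 units, ¥55,192.80):
Base rate for 4605.50.55 is ¥5.03/unit.
Origin Casania qualifies under the Bralania–Casania agreement and 4605.50.55 is covered: preferential rate Free applies instead.
Duty = ¥55,192.80 × 0% = ¥0.00.
Total = ¥3,377.36 + ¥0.00 + ¥0.00 = ¥3,377.36.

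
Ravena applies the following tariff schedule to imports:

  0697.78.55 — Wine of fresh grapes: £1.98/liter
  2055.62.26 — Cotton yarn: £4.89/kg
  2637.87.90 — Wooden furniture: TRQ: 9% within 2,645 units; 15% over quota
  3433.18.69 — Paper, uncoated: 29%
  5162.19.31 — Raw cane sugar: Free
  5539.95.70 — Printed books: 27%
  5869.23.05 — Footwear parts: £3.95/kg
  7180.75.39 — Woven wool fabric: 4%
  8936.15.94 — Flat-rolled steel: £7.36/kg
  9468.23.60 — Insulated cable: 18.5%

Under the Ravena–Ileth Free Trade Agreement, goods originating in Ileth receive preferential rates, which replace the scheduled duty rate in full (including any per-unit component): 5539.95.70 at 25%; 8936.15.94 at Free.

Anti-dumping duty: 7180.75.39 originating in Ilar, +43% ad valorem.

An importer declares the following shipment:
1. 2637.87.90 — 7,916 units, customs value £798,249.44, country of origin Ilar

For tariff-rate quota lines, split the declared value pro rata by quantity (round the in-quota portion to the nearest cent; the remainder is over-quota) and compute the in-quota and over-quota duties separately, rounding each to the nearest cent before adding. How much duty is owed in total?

Line 1 (2637.87.90, Ilar, 7,916 units, £798,249.44):
Code 2637.87.90 is under a tariff-rate quota (threshold 2,645 units). In-quota: 2,645 units at 9%; over-quota: 5,271 units at 15%.
Pro-rata value split: in-quota = £798,249.44 × 2,645/7,916 = £266,721.80; over-quota = £798,249.44 − £266,721.80 = £531,527.64.
In-quota duty = £266,721.80 × 9% = £24,004.96. Over-quota duty = £531,527.64 × 15% = £79,729.15.
Line duty = £24,004.96 + £79,729.15 = £103,734.11.

£103,734.11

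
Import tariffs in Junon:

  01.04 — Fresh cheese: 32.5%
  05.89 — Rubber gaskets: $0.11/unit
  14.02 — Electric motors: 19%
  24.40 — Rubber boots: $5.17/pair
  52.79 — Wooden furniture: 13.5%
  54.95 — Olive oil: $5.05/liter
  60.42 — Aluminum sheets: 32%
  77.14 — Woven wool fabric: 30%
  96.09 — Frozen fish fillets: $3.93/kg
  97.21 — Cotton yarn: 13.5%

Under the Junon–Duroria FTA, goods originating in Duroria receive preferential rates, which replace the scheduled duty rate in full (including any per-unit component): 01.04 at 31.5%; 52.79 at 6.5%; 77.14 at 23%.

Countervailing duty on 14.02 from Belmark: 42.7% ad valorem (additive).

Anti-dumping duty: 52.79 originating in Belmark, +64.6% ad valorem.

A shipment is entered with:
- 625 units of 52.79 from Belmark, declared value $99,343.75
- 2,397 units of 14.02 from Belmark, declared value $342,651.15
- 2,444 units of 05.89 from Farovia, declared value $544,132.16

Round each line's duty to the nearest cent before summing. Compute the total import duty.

$289,272.07

Line 1 (52.79, Belmark, 625 units, $99,343.75):
Base rate for 52.79 is 13.5%.
52.79 has an FTA preferential rate, but origin Belmark is not Duroria; base rate stands.
Additional duty on 52.79 from Belmark: +64.6%. Applied ad valorem rate: 13.5% + 64.6% = 78.1%.
Duty = $99,343.75 × 78.1% = $77,587.47.
Line 2 (14.02, Belmark, 2,397 units, $342,651.15):
Base rate for 14.02 is 19%.
Additional duty on 14.02 from Belmark: +42.7%. Applied ad valorem rate: 19% + 42.7% = 61.7%.
Duty = $342,651.15 × 61.7% = $211,415.76.
Line 3 (05.89, Farovia, 2,444 units, $544,132.16):
Base rate for 05.89 is $0.11/unit.
Duty = 2,444 × $0.11 = $268.84.
Total = $77,587.47 + $211,415.76 + $268.84 = $289,272.07.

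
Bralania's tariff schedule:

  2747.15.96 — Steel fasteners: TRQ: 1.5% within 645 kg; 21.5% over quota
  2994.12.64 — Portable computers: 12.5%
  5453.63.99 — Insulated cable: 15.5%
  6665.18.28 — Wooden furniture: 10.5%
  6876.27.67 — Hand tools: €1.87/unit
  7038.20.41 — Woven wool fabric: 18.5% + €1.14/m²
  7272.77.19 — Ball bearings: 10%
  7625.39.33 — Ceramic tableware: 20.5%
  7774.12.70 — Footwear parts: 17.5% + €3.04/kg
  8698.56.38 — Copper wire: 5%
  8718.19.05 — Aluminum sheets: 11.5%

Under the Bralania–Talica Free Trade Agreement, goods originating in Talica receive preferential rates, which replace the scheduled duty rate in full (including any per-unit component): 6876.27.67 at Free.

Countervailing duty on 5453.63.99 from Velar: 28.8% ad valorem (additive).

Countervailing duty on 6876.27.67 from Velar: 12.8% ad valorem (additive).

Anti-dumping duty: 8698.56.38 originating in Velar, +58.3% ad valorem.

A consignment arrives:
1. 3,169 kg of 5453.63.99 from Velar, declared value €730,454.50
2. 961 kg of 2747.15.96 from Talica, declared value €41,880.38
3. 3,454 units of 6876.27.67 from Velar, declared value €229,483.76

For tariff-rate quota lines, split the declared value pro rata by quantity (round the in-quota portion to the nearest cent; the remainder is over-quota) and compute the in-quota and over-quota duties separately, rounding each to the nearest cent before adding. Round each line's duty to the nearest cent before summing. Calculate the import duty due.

€362,806.71

Line 1 (5453.63.99, Velar, 3,169 kg, €730,454.50):
Base rate for 5453.63.99 is 15.5%.
Additional duty on 5453.63.99 from Velar: +28.8%. Applied ad valorem rate: 15.5% + 28.8% = 44.3%.
Duty = €730,454.50 × 44.3% = €323,591.34.
Line 2 (2747.15.96, Talica, 961 kg, €41,880.38):
Code 2747.15.96 is under a tariff-rate quota (threshold 645 kg). In-quota: 645 kg at 1.5%; over-quota: 316 kg at 21.5%.
Pro-rata value split: in-quota = €41,880.38 × 645/961 = €28,109.10; over-quota = €41,880.38 − €28,109.10 = €13,771.28.
In-quota duty = €28,109.10 × 1.5% = €421.64. Over-quota duty = €13,771.28 × 21.5% = €2,960.83.
Line duty = €421.64 + €2,960.83 = €3,382.47.
Line 3 (6876.27.67, Velar, 3,454 units, €229,483.76):
Base rate for 6876.27.67 is €1.87/unit.
6876.27.67 has an FTA preferential rate, but origin Velar is not Talica; base rate stands.
Additional duty on 6876.27.67 from Velar: +12.8% ad valorem. Applied ad valorem rate = 12.8%.
Duty = €229,483.76 × 12.8% + 3,454 × €1.87 = €35,832.90.
Total = €323,591.34 + €3,382.47 + €35,832.90 = €362,806.71.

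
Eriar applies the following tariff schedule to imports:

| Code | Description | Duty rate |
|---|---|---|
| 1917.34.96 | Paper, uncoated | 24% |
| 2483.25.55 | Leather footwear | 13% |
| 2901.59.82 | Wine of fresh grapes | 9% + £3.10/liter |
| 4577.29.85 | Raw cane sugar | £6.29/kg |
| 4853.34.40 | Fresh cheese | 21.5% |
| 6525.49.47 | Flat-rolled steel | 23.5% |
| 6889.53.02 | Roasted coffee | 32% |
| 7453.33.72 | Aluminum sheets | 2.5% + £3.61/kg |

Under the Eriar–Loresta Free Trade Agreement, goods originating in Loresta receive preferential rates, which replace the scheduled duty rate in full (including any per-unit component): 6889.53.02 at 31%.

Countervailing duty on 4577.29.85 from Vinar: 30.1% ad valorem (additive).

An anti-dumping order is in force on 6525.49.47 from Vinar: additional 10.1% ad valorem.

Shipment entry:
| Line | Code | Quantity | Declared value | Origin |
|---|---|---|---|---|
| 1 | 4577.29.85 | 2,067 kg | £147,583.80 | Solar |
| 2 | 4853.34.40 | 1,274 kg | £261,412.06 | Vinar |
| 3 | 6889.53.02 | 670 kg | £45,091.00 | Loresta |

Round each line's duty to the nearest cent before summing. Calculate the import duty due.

£83,183.23

Line 1 (4577.29.85, Solar, 2,067 kg, £147,583.80):
Base rate for 4577.29.85 is £6.29/kg.
The additional-duty order on 4577.29.85 targets Vinar, not Solar; it does not apply.
Duty = 2,067 × £6.29 = £13,001.43.
Line 2 (4853.34.40, Vinar, 1,274 kg, £261,412.06):
Base rate for 4853.34.40 is 21.5%.
Duty = £261,412.06 × 21.5% = £56,203.59.
Line 3 (6889.53.02, Loresta, 670 kg, £45,091.00):
Base rate for 6889.53.02 is 32%.
Origin Loresta qualifies under the Eriar–Loresta agreement and 6889.53.02 is covered: preferential rate 31% applies instead.
Duty = £45,091.00 × 31% = £13,978.21.
Total = £13,001.43 + £56,203.59 + £13,978.21 = £83,183.23.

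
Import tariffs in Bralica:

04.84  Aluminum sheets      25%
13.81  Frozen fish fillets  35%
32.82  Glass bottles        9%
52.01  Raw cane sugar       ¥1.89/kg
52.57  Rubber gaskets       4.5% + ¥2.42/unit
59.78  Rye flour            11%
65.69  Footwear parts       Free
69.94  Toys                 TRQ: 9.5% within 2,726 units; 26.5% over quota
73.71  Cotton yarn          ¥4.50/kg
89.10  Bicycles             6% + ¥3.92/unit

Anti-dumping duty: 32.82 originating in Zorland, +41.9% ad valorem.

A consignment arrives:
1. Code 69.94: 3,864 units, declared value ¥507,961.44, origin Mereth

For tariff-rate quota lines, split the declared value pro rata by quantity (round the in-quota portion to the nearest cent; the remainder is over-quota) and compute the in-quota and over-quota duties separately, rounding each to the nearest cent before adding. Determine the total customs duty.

Line 1 (69.94, Mereth, 3,864 units, ¥507,961.44):
Code 69.94 is under a tariff-rate quota (threshold 2,726 units). In-quota: 2,726 units at 9.5%; over-quota: 1,138 units at 26.5%.
Pro-rata value split: in-quota = ¥507,961.44 × 2,726/3,864 = ¥358,359.96; over-quota = ¥507,961.44 − ¥358,359.96 = ¥149,601.48.
In-quota duty = ¥358,359.96 × 9.5% = ¥34,044.20. Over-quota duty = ¥149,601.48 × 26.5% = ¥39,644.39.
Line duty = ¥34,044.20 + ¥39,644.39 = ¥73,688.59.

¥73,688.59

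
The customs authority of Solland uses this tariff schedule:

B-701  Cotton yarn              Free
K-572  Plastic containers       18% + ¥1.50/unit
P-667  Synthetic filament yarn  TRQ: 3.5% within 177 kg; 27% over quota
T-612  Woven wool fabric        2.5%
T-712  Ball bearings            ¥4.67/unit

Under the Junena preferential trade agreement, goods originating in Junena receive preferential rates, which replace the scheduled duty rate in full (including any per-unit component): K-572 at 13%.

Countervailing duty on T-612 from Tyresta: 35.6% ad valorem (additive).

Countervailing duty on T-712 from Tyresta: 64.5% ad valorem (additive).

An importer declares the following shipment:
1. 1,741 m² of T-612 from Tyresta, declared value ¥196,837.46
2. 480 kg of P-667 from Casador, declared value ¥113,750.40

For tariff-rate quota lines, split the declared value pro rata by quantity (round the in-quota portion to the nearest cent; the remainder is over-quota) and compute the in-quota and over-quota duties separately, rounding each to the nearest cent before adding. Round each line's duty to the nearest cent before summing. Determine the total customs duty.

Line 1 (T-612, Tyresta, 1,741 m², ¥196,837.46):
Base rate for T-612 is 2.5%.
Additional duty on T-612 from Tyresta: +35.6%. Applied ad valorem rate: 2.5% + 35.6% = 38.1%.
Duty = ¥196,837.46 × 38.1% = ¥74,995.07.
Line 2 (P-667, Casador, 480 kg, ¥113,750.40):
Code P-667 is under a tariff-rate quota (threshold 177 kg). In-quota: 177 kg at 3.5%; over-quota: 303 kg at 27%.
Pro-rata value split: in-quota = ¥113,750.40 × 177/480 = ¥41,945.46; over-quota = ¥113,750.40 − ¥41,945.46 = ¥71,804.94.
In-quota duty = ¥41,945.46 × 3.5% = ¥1,468.09. Over-quota duty = ¥71,804.94 × 27% = ¥19,387.33.
Line duty = ¥1,468.09 + ¥19,387.33 = ¥20,855.42.
Total = ¥74,995.07 + ¥20,855.42 = ¥95,850.49.

¥95,850.49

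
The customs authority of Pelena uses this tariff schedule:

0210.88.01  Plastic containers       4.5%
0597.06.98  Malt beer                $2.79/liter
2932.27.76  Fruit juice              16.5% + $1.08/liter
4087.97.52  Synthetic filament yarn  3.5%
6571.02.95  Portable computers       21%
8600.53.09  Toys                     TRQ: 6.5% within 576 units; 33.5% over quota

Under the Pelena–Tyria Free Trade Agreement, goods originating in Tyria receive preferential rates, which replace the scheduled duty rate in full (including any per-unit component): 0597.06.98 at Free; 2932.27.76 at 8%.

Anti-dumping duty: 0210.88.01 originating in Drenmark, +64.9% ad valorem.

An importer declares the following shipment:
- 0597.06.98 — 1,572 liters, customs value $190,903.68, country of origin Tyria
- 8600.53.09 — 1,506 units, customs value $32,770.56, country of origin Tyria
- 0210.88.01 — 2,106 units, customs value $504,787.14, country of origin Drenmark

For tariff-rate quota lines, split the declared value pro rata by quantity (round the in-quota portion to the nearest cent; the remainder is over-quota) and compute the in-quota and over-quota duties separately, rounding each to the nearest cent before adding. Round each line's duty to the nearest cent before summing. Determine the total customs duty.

Line 1 (0597.06.98, Tyria, 1,572 liters, $190,903.68):
Base rate for 0597.06.98 is $2.79/liter.
Origin Tyria qualifies under the Pelena–Tyria agreement and 0597.06.98 is covered: preferential rate Free applies instead.
Duty = $190,903.68 × 0% = $0.00.
Line 2 (8600.53.09, Tyria, 1,506 units, $32,770.56):
Code 8600.53.09 is under a tariff-rate quota (threshold 576 units). In-quota: 576 units at 6.5%; over-quota: 930 units at 33.5%.
Pro-rata value split: in-quota = $32,770.56 × 576/1,506 = $12,533.76; over-quota = $32,770.56 − $12,533.76 = $20,236.80.
In-quota duty = $12,533.76 × 6.5% = $814.69. Over-quota duty = $20,236.80 × 33.5% = $6,779.33.
Line duty = $814.69 + $6,779.33 = $7,594.02.
Line 3 (0210.88.01, Drenmark, 2,106 units, $504,787.14):
Base rate for 0210.88.01 is 4.5%.
Additional duty on 0210.88.01 from Drenmark: +64.9%. Applied ad valorem rate: 4.5% + 64.9% = 69.4%.
Duty = $504,787.14 × 69.4% = $350,322.28.
Total = $0.00 + $7,594.02 + $350,322.28 = $357,916.30.

$357,916.30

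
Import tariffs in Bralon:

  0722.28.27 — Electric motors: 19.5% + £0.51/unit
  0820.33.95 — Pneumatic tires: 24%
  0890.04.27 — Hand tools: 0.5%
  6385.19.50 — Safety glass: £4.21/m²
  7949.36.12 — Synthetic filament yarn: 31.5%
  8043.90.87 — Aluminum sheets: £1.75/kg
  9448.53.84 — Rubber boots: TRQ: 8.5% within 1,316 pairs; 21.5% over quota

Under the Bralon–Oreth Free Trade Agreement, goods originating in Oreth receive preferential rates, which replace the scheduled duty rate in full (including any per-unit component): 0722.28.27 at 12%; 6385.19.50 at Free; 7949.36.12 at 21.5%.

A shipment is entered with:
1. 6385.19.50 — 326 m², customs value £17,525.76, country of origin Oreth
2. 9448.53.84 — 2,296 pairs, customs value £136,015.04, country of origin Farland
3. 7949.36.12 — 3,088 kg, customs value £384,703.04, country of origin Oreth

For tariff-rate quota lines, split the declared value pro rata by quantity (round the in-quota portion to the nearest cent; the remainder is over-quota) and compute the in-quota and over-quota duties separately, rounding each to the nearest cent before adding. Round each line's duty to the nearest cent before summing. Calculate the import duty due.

Line 1 (6385.19.50, Oreth, 326 m², £17,525.76):
Base rate for 6385.19.50 is £4.21/m².
Origin Oreth qualifies under the Bralon–Oreth agreement and 6385.19.50 is covered: preferential rate Free applies instead.
Duty = £17,525.76 × 0% = £0.00.
Line 2 (9448.53.84, Farland, 2,296 pairs, £136,015.04):
Code 9448.53.84 is under a tariff-rate quota (threshold 1,316 pairs). In-quota: 1,316 pairs at 8.5%; over-quota: 980 pairs at 21.5%.
Pro-rata value split: in-quota = £136,015.04 × 1,316/2,296 = £77,959.84; over-quota = £136,015.04 − £77,959.84 = £58,055.20.
In-quota duty = £77,959.84 × 8.5% = £6,626.59. Over-quota duty = £58,055.20 × 21.5% = £12,481.87.
Line duty = £6,626.59 + £12,481.87 = £19,108.46.
Line 3 (7949.36.12, Oreth, 3,088 kg, £384,703.04):
Base rate for 7949.36.12 is 31.5%.
Origin Oreth qualifies under the Bralon–Oreth agreement and 7949.36.12 is covered: preferential rate 21.5% applies instead.
Duty = £384,703.04 × 21.5% = £82,711.15.
Total = £0.00 + £19,108.46 + £82,711.15 = £101,819.61.

£101,819.61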